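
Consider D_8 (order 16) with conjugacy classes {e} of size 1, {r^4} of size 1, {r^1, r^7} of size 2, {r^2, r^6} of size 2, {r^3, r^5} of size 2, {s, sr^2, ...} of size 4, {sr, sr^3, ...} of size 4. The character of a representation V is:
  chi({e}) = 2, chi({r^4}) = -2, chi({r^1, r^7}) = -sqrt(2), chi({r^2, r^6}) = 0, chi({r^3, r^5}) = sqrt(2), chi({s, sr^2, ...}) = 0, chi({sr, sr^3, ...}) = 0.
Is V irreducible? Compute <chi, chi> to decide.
Irreducible: <chi, chi> = 1.

Solution. <chi, chi> = (1/|G|) sum_C |C| * |chi(C)|^2 = (1/16)[1*|2|^2 + 1*|-2|^2 + 2*|-sqrt(2)|^2 + 2*|0|^2 + 2*|sqrt(2)|^2 + 4*|0|^2 + 4*|0|^2]
  = (1/16)[(4) + (4) + (4) + (0) + (4) + (0) + (0)] = 16/16 = 1.
A character is irreducible iff <chi, chi> = 1, so this representation is irreducible.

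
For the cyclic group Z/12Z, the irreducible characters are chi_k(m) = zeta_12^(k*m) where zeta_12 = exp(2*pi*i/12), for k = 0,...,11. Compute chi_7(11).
chi_7(11) = zeta_12^77 = exp(5*I*pi/6)

Explanation: chi_7(11) = zeta_12^(7*11) = zeta_12^77. Since zeta_12^12 = 1, this equals zeta_12^5 = exp(2*pi*i*5/12) = exp(5*I*pi/6).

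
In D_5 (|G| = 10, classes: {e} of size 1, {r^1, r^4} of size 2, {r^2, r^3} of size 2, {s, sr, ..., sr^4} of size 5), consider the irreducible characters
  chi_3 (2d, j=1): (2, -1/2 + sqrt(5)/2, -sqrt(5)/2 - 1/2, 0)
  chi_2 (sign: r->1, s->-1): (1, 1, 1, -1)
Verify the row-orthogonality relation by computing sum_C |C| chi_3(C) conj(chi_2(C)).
Sum = 0; so <chi_3, chi_2> = 0 (distinct irreducibles are orthogonal).

Proof sketch: Compute term by term over conjugacy classes (|C| * chi_3(C) * conj(chi_2(C))):
  1*(2)*conj(1) + 2*(-1/2 + sqrt(5)/2)*conj(1) + 2*(-sqrt(5)/2 - 1/2)*conj(1) + 5*(0)*conj(-1)
  = (2) + (-1 + sqrt(5)) + (-sqrt(5) - 1) + (0)
  = 0.
Dividing by |G| = 10 gives 0/10 = 0, matching the row-orthogonality relation <chi_3, chi_2> = [chi_3 = chi_2].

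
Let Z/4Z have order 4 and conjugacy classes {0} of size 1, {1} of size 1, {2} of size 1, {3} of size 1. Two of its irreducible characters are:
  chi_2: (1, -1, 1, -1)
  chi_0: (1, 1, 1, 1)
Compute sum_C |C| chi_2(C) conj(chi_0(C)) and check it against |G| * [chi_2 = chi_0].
Sum = 0; so <chi_2, chi_0> = 0 (distinct irreducibles are orthogonal).

Compute term by term over conjugacy classes (|C| * chi_2(C) * conj(chi_0(C))):
  1*(1)*conj(1) + 1*(-1)*conj(1) + 1*(1)*conj(1) + 1*(-1)*conj(1)
  = (1) + (-1) + (1) + (-1)
  = 0.
(Exp terms are combined using exp(i*s)*conj(exp(i*t)) = exp(i*(s-t)), and sums of them are collapsed using the identity that for every m > 1 the m distinct m-th roots of unity sum to 0, e.g. 1 + exp(2*I*pi/3) + exp(-2*I*pi/3) = 0.)
Dividing by |G| = 4 gives 0/4 = 0, matching the row-orthogonality relation <chi_2, chi_0> = [chi_2 = chi_0].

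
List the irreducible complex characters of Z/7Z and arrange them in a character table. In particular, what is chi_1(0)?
Character table of Z/7Z (irreps indexed chi_0,...,chi_6 with chi_k(m) = zeta_7^(k*m), zeta_7 = exp(2*pi*i/7)):
  irrep \ class  {0} (size 1)  {1} (size 1)    {2} (size 1)    {3} (size 1)    {4} (size 1)    {5} (size 1)    {6} (size 1)  
  chi_0          1             1               1               1               1               1               1             
  chi_1          1             exp(2*I*pi/7)   exp(4*I*pi/7)   exp(6*I*pi/7)   exp(-6*I*pi/7)  exp(-4*I*pi/7)  exp(-2*I*pi/7)
  chi_2          1             exp(4*I*pi/7)   exp(-6*I*pi/7)  exp(-2*I*pi/7)  exp(2*I*pi/7)   exp(6*I*pi/7)   exp(-4*I*pi/7)
  chi_3          1             exp(6*I*pi/7)   exp(-2*I*pi/7)  exp(4*I*pi/7)   exp(-4*I*pi/7)  exp(2*I*pi/7)   exp(-6*I*pi/7)
  chi_4          1             exp(-6*I*pi/7)  exp(2*I*pi/7)   exp(-4*I*pi/7)  exp(4*I*pi/7)   exp(-2*I*pi/7)  exp(6*I*pi/7) 
  chi_5          1             exp(-4*I*pi/7)  exp(6*I*pi/7)   exp(2*I*pi/7)   exp(-2*I*pi/7)  exp(-6*I*pi/7)  exp(4*I*pi/7) 
  chi_6          1             exp(-2*I*pi/7)  exp(-4*I*pi/7)  exp(-6*I*pi/7)  exp(6*I*pi/7)   exp(4*I*pi/7)   exp(2*I*pi/7) 

Spot check: chi_1(0) = zeta_7^(1*0) = zeta_7^0 = 1.

Reasoning: Z/7Z is abelian, so all 7 irreducible complex representations are 1-dimensional. They are given by chi_k(m) = zeta_7^(k*m) for k = 0,...,6. Row orthogonality: sum_m chi_k(m) conj(chi_l(m)) = 7 * [k = l].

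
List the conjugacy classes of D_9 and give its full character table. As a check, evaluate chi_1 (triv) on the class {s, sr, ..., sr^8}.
Conjugacy classes: {e} of size 1, {r^1, r^8} of size 2, {r^2, r^7} of size 2, {r^3, r^6} of size 2, {r^4, r^5} of size 2, {s, sr, ..., sr^8} of size 9.
Character table:
  irrep \ class              {e} (size 1)  {r^1, r^8} (size 2)  {r^2, r^7} (size 2)  {r^3, r^6} (size 2)  {r^4, r^5} (size 2)  {s, sr, ..., sr^8} (size 9)
  chi_1 (triv)               1             1                    1                    1                    1                    1                          
  chi_2 (sign: r->1, s->-1)  1             1                    1                    1                    1                    -1                         
  chi_3 (2d, j=1)            2             2*cos(2*pi/9)        2*cos(4*pi/9)        -1                   -2*cos(pi/9)         0                          
  chi_4 (2d, j=2)            2             2*cos(4*pi/9)        -2*cos(pi/9)         -1                   2*cos(2*pi/9)        0                          
  chi_5 (2d, j=3)            2             -1                   -1                   2                    -1                   0                          
  chi_6 (2d, j=4)            2             -2*cos(pi/9)         2*cos(2*pi/9)        -1                   2*cos(4*pi/9)        0                          

Spot check: chi_1 (triv) on {s, sr, ..., sr^8} = 1.

Argument: D_9 has order 2*9 = 18 with 6 conjugacy classes, hence 6 irreducibles. Sum of squared dims 1 + 1 + 4 + 4 + 4 + 4 = 18 = |G|. Linear characters come from the abelianisation; the 2-dimensional irreps have character r^k -> 2*cos(2*pi*j*k/9), reflections -> 0.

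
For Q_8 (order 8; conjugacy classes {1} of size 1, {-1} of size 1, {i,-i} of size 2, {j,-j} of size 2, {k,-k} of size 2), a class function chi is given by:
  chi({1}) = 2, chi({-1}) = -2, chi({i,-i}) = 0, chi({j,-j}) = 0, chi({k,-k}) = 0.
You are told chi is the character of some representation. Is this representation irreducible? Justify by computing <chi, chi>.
Irreducible: <chi, chi> = 1.

Solution. <chi, chi> = (1/|G|) sum_C |C| * |chi(C)|^2 = (1/8)[1*|2|^2 + 1*|-2|^2 + 2*|0|^2 + 2*|0|^2 + 2*|0|^2]
  = (1/8)[(4) + (4) + (0) + (0) + (0)] = 8/8 = 1.
A character is irreducible iff <chi, chi> = 1, so this representation is irreducible.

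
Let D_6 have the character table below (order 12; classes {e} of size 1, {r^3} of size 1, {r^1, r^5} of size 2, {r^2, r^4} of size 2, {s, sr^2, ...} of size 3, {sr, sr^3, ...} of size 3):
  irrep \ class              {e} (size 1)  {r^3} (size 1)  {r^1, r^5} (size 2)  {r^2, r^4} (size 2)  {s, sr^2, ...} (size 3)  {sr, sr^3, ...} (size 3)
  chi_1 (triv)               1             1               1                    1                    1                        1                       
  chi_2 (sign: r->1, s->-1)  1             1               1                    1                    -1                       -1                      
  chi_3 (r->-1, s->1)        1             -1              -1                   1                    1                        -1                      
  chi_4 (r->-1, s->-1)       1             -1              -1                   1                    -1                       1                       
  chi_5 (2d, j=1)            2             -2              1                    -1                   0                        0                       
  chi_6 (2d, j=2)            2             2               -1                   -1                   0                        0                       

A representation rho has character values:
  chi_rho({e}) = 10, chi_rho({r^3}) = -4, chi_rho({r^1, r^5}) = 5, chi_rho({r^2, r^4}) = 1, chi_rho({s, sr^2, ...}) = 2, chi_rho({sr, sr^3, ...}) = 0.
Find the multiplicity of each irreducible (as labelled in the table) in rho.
Multiplicities: chi_1: 2, chi_2: 1, chi_3: 1, chi_4: 0, chi_5: 3, chi_6: 0.

Use <chi_rho, chi> = (1/|G|) sum_C |C| * chi_rho(C) * conj(chi(C)) with |G| = 12 for each irreducible chi in the table:
  <chi_rho, chi_1> = (1/12)[1*(10)*conj(1) + 1*(-4)*conj(1) + 2*(5)*conj(1) + 2*(1)*conj(1) + 3*(2)*conj(1) + 3*(0)*conj(1)]
      = (1/12)[(10) + (-4) + (10) + (2) + (6) + (0)] = 24/12 = 2
  <chi_rho, chi_2> = (1/12)[1*(10)*conj(1) + 1*(-4)*conj(1) + 2*(5)*conj(1) + 2*(1)*conj(1) + 3*(2)*conj(-1) + 3*(0)*conj(-1)]
      = (1/12)[(10) + (-4) + (10) + (2) + (-6) + (0)] = 12/12 = 1
  <chi_rho, chi_3> = (1/12)[1*(10)*conj(1) + 1*(-4)*conj(-1) + 2*(5)*conj(-1) + 2*(1)*conj(1) + 3*(2)*conj(1) + 3*(0)*conj(-1)]
      = (1/12)[(10) + (4) + (-10) + (2) + (6) + (0)] = 12/12 = 1
  <chi_rho, chi_4> = (1/12)[1*(10)*conj(1) + 1*(-4)*conj(-1) + 2*(5)*conj(-1) + 2*(1)*conj(1) + 3*(2)*conj(-1) + 3*(0)*conj(1)]
      = (1/12)[(10) + (4) + (-10) + (2) + (-6) + (0)] = 0/12 = 0
  <chi_rho, chi_5> = (1/12)[1*(10)*conj(2) + 1*(-4)*conj(-2) + 2*(5)*conj(1) + 2*(1)*conj(-1) + 3*(2)*conj(0) + 3*(0)*conj(0)]
      = (1/12)[(20) + (8) + (10) + (-2) + (0) + (0)] = 36/12 = 3
  <chi_rho, chi_6> = (1/12)[1*(10)*conj(2) + 1*(-4)*conj(2) + 2*(5)*conj(-1) + 2*(1)*conj(-1) + 3*(2)*conj(0) + 3*(0)*conj(0)]
      = (1/12)[(20) + (-8) + (-10) + (-2) + (0) + (0)] = 0/12 = 0
Dimension check: dim(rho) = sum (mult * dim) = 2*1 + 1*1 + 1*1 + 0*1 + 3*2 + 0*2 = 10 = chi_rho(e) = 10.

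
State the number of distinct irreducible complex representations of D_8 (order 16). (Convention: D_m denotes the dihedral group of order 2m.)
7

Details: The number of irreducible complex representations of a finite group equals its number of conjugacy classes. D_8 has 7 conjugacy classes (n/2 + 3 for n even), so D_8 (order 16) has exactly 7 irreducible complex representations.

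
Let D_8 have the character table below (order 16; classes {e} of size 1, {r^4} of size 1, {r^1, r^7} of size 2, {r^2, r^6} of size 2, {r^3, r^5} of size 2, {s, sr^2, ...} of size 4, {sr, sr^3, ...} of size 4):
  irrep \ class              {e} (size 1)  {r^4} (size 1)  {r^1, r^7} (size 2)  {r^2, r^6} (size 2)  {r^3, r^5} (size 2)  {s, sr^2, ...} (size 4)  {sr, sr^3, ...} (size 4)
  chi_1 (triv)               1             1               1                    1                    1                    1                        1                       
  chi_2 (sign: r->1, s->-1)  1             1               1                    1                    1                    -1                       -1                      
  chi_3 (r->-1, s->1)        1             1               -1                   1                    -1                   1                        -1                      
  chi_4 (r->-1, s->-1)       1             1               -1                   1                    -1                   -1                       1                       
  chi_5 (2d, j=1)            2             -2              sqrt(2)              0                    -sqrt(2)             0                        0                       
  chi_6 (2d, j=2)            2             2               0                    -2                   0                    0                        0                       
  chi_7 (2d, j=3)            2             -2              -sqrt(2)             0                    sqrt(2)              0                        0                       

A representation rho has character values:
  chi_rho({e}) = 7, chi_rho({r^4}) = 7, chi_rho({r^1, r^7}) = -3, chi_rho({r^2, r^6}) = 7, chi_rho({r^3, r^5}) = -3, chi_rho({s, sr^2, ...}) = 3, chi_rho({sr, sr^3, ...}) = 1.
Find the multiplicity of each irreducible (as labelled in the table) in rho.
Multiplicities: chi_1: 2, chi_2: 0, chi_3: 3, chi_4: 2, chi_5: 0, chi_6: 0, chi_7: 0.

Solution. Use <chi_rho, chi> = (1/|G|) sum_C |C| * chi_rho(C) * conj(chi(C)) with |G| = 16 for each irreducible chi in the table:
  <chi_rho, chi_1> = (1/16)[1*(7)*conj(1) + 1*(7)*conj(1) + 2*(-3)*conj(1) + 2*(7)*conj(1) + 2*(-3)*conj(1) + 4*(3)*conj(1) + 4*(1)*conj(1)]
      = (1/16)[(7) + (7) + (-6) + (14) + (-6) + (12) + (4)] = 32/16 = 2
  <chi_rho, chi_2> = (1/16)[1*(7)*conj(1) + 1*(7)*conj(1) + 2*(-3)*conj(1) + 2*(7)*conj(1) + 2*(-3)*conj(1) + 4*(3)*conj(-1) + 4*(1)*conj(-1)]
      = (1/16)[(7) + (7) + (-6) + (14) + (-6) + (-12) + (-4)] = 0/16 = 0
  <chi_rho, chi_3> = (1/16)[1*(7)*conj(1) + 1*(7)*conj(1) + 2*(-3)*conj(-1) + 2*(7)*conj(1) + 2*(-3)*conj(-1) + 4*(3)*conj(1) + 4*(1)*conj(-1)]
      = (1/16)[(7) + (7) + (6) + (14) + (6) + (12) + (-4)] = 48/16 = 3
  <chi_rho, chi_4> = (1/16)[1*(7)*conj(1) + 1*(7)*conj(1) + 2*(-3)*conj(-1) + 2*(7)*conj(1) + 2*(-3)*conj(-1) + 4*(3)*conj(-1) + 4*(1)*conj(1)]
      = (1/16)[(7) + (7) + (6) + (14) + (6) + (-12) + (4)] = 32/16 = 2
  <chi_rho, chi_5> = (1/16)[1*(7)*conj(2) + 1*(7)*conj(-2) + 2*(-3)*conj(sqrt(2)) + 2*(7)*conj(0) + 2*(-3)*conj(-sqrt(2)) + 4*(3)*conj(0) + 4*(1)*conj(0)]
      = (1/16)[(14) + (-14) + (-6*sqrt(2)) + (0) + (6*sqrt(2)) + (0) + (0)] = 0/16 = 0
  <chi_rho, chi_6> = (1/16)[1*(7)*conj(2) + 1*(7)*conj(2) + 2*(-3)*conj(0) + 2*(7)*conj(-2) + 2*(-3)*conj(0) + 4*(3)*conj(0) + 4*(1)*conj(0)]
      = (1/16)[(14) + (14) + (0) + (-28) + (0) + (0) + (0)] = 0/16 = 0
  <chi_rho, chi_7> = (1/16)[1*(7)*conj(2) + 1*(7)*conj(-2) + 2*(-3)*conj(-sqrt(2)) + 2*(7)*conj(0) + 2*(-3)*conj(sqrt(2)) + 4*(3)*conj(0) + 4*(1)*conj(0)]
      = (1/16)[(14) + (-14) + (6*sqrt(2)) + (0) + (-6*sqrt(2)) + (0) + (0)] = 0/16 = 0
Dimension check: dim(rho) = sum (mult * dim) = 2*1 + 0*1 + 3*1 + 2*1 + 0*2 + 0*2 + 0*2 = 7 = chi_rho(e) = 7.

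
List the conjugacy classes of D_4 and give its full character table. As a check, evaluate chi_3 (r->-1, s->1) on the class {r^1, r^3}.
Conjugacy classes: {e} of size 1, {r^2} of size 1, {r^1, r^3} of size 2, {s, sr^2, ...} of size 2, {sr, sr^3, ...} of size 2.
Character table:
  irrep \ class              {e} (size 1)  {r^2} (size 1)  {r^1, r^3} (size 2)  {s, sr^2, ...} (size 2)  {sr, sr^3, ...} (size 2)
  chi_1 (triv)               1             1               1                    1                        1                       
  chi_2 (sign: r->1, s->-1)  1             1               1                    -1                       -1                      
  chi_3 (r->-1, s->1)        1             1               -1                   1                        -1                      
  chi_4 (r->-1, s->-1)       1             1               -1                   -1                       1                       
  chi_5 (2d, j=1)            2             -2              0                    0                        0                       

Spot check: chi_3 (r->-1, s->1) on {r^1, r^3} = -1.

Why: D_4 has order 2*4 = 8 with 5 conjugacy classes, hence 5 irreducibles. Sum of squared dims 1 + 1 + 1 + 1 + 4 = 8 = |G|. Linear characters come from the abelianisation; the 2-dimensional irreps have character r^k -> 2*cos(2*pi*j*k/4), reflections -> 0.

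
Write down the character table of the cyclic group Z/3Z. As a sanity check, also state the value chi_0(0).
Character table of Z/3Z (irreps indexed chi_0,...,chi_2 with chi_k(m) = zeta_3^(k*m), zeta_3 = exp(2*pi*i/3)):
  irrep \ class  {0} (size 1)  {1} (size 1)    {2} (size 1)  
  chi_0          1             1               1             
  chi_1          1             exp(2*I*pi/3)   exp(-2*I*pi/3)
  chi_2          1             exp(-2*I*pi/3)  exp(2*I*pi/3) 

Spot check: chi_0(0) = zeta_3^(0*0) = zeta_3^0 = 1.

Details: Z/3Z is abelian, so all 3 irreducible complex representations are 1-dimensional. They are given by chi_k(m) = zeta_3^(k*m) for k = 0,...,2. Row orthogonality: sum_m chi_k(m) conj(chi_l(m)) = 3 * [k = l].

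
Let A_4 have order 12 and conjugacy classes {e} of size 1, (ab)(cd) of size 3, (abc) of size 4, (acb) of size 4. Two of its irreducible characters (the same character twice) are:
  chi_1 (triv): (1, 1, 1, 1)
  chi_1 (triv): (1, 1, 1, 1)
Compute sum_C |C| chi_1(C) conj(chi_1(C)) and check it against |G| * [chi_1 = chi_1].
Sum = 12 = |G| = 12; so <chi_1, chi_1> = 1 (norm-1 confirms irreducibility).

Derivation: Compute term by term over conjugacy classes (|C| * chi_1(C) * conj(chi_1(C))):
  1*(1)*conj(1) + 3*(1)*conj(1) + 4*(1)*conj(1) + 4*(1)*conj(1)
  = (1) + (3) + (4) + (4)
  = 12.
(Exp terms are combined using exp(i*s)*conj(exp(i*t)) = exp(i*(s-t)), and sums of them are collapsed using the identity that for every m > 1 the m distinct m-th roots of unity sum to 0, e.g. 1 + exp(2*I*pi/3) + exp(-2*I*pi/3) = 0.)
Dividing by |G| = 12 gives 12/12 = 1, matching the row-orthogonality relation <chi_1, chi_1> = [chi_1 = chi_1].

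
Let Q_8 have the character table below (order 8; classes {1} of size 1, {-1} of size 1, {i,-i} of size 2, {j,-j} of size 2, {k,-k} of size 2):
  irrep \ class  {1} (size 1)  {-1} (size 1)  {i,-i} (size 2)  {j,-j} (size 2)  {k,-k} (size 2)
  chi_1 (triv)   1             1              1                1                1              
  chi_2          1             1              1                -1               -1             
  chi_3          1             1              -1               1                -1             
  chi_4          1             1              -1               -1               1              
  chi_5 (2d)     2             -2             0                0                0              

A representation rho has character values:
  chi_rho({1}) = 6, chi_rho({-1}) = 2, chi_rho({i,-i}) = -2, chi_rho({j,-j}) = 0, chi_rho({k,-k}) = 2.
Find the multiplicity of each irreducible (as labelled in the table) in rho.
Multiplicities: chi_1: 1, chi_2: 0, chi_3: 1, chi_4: 2, chi_5: 1.

Solution. Use <chi_rho, chi> = (1/|G|) sum_C |C| * chi_rho(C) * conj(chi(C)) with |G| = 8 for each irreducible chi in the table:
  <chi_rho, chi_1> = (1/8)[1*(6)*conj(1) + 1*(2)*conj(1) + 2*(-2)*conj(1) + 2*(0)*conj(1) + 2*(2)*conj(1)]
      = (1/8)[(6) + (2) + (-4) + (0) + (4)] = 8/8 = 1
  <chi_rho, chi_2> = (1/8)[1*(6)*conj(1) + 1*(2)*conj(1) + 2*(-2)*conj(1) + 2*(0)*conj(-1) + 2*(2)*conj(-1)]
      = (1/8)[(6) + (2) + (-4) + (0) + (-4)] = 0/8 = 0
  <chi_rho, chi_3> = (1/8)[1*(6)*conj(1) + 1*(2)*conj(1) + 2*(-2)*conj(-1) + 2*(0)*conj(1) + 2*(2)*conj(-1)]
      = (1/8)[(6) + (2) + (4) + (0) + (-4)] = 8/8 = 1
  <chi_rho, chi_4> = (1/8)[1*(6)*conj(1) + 1*(2)*conj(1) + 2*(-2)*conj(-1) + 2*(0)*conj(-1) + 2*(2)*conj(1)]
      = (1/8)[(6) + (2) + (4) + (0) + (4)] = 16/8 = 2
  <chi_rho, chi_5> = (1/8)[1*(6)*conj(2) + 1*(2)*conj(-2) + 2*(-2)*conj(0) + 2*(0)*conj(0) + 2*(2)*conj(0)]
      = (1/8)[(12) + (-4) + (0) + (0) + (0)] = 8/8 = 1
Dimension check: dim(rho) = sum (mult * dim) = 1*1 + 0*1 + 1*1 + 2*1 + 1*2 = 6 = chi_rho(e) = 6.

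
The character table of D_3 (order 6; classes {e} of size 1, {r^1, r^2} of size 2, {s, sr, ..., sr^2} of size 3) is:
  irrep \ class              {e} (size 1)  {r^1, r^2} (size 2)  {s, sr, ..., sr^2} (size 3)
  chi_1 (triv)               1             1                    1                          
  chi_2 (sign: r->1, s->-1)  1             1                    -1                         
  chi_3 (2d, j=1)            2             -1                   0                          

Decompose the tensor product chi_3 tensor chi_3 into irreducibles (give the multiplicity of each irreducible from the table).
chi_3 tensor chi_3 = chi_1 + chi_2 + chi_3 (all other irreducibles have multiplicity 0).

Reasoning: The character of a tensor product is the pointwise product (chi_3 * chi_3)(C) = chi_3(C) * chi_3(C):
  {e}: (2)*(2), {r^1, r^2}: (-1)*(-1), {s, sr, ..., sr^2}: (0)*(0)
so (chi_3 * chi_3) takes values
  {e} -> 4, {r^1, r^2} -> 1, {s, sr, ..., sr^2} -> 0.
Now take the inner product of this character with each irreducible chi from the table, <chi_3*chi_3, chi> = (1/6) sum_C |C| (chi_3*chi_3)(C) conj(chi(C)):
  <chi_3*chi_3, chi_1> = (1/6)[1*(4)*conj(1) + 2*(1)*conj(1) + 3*(0)*conj(1)]
      = (1/6)[(4) + (2) + (0)] = 6/6 = 1
  <chi_3*chi_3, chi_2> = (1/6)[1*(4)*conj(1) + 2*(1)*conj(1) + 3*(0)*conj(-1)]
      = (1/6)[(4) + (2) + (0)] = 6/6 = 1
  <chi_3*chi_3, chi_3> = (1/6)[1*(4)*conj(2) + 2*(1)*conj(-1) + 3*(0)*conj(0)]
      = (1/6)[(8) + (-2) + (0)] = 6/6 = 1
Hence the multiplicities are chi_1: 1, chi_2: 1, chi_3: 1. Dimension check: dim(chi_3)*dim(chi_3) = 2*2 = 4 and sum (mult * dim) = 1*1 + 1*1 + 1*2 = 4.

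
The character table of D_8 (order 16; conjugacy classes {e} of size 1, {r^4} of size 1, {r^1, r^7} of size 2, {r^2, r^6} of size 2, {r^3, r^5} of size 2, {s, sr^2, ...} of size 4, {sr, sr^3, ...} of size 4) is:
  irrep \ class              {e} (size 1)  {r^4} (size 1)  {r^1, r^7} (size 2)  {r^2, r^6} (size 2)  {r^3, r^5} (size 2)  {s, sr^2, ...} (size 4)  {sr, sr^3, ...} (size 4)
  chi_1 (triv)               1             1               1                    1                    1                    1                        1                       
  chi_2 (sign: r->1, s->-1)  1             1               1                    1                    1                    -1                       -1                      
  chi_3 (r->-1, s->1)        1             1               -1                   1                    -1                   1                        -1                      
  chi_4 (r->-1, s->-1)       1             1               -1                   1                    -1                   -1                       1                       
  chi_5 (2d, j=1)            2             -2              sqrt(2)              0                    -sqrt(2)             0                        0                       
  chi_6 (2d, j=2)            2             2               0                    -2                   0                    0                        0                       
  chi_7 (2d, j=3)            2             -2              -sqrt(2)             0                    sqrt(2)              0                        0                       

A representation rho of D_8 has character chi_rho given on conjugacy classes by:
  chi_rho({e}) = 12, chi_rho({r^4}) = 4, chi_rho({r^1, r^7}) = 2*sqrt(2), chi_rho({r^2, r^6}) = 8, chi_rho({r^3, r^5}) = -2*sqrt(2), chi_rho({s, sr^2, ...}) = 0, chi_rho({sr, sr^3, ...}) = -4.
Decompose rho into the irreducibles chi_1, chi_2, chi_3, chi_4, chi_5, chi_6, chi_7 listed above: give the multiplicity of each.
Multiplicities: chi_1: 1, chi_2: 3, chi_3: 3, chi_4: 1, chi_5: 2, chi_6: 0, chi_7: 0.

Explanation: Use <chi_rho, chi> = (1/|G|) sum_C |C| * chi_rho(C) * conj(chi(C)) with |G| = 16 for each irreducible chi in the table:
  <chi_rho, chi_1> = (1/16)[1*(12)*conj(1) + 1*(4)*conj(1) + 2*(2*sqrt(2))*conj(1) + 2*(8)*conj(1) + 2*(-2*sqrt(2))*conj(1) + 4*(0)*conj(1) + 4*(-4)*conj(1)]
      = (1/16)[(12) + (4) + (4*sqrt(2)) + (16) + (-4*sqrt(2)) + (0) + (-16)] = 16/16 = 1
  <chi_rho, chi_2> = (1/16)[1*(12)*conj(1) + 1*(4)*conj(1) + 2*(2*sqrt(2))*conj(1) + 2*(8)*conj(1) + 2*(-2*sqrt(2))*conj(1) + 4*(0)*conj(-1) + 4*(-4)*conj(-1)]
      = (1/16)[(12) + (4) + (4*sqrt(2)) + (16) + (-4*sqrt(2)) + (0) + (16)] = 48/16 = 3
  <chi_rho, chi_3> = (1/16)[1*(12)*conj(1) + 1*(4)*conj(1) + 2*(2*sqrt(2))*conj(-1) + 2*(8)*conj(1) + 2*(-2*sqrt(2))*conj(-1) + 4*(0)*conj(1) + 4*(-4)*conj(-1)]
      = (1/16)[(12) + (4) + (-4*sqrt(2)) + (16) + (4*sqrt(2)) + (0) + (16)] = 48/16 = 3
  <chi_rho, chi_4> = (1/16)[1*(12)*conj(1) + 1*(4)*conj(1) + 2*(2*sqrt(2))*conj(-1) + 2*(8)*conj(1) + 2*(-2*sqrt(2))*conj(-1) + 4*(0)*conj(-1) + 4*(-4)*conj(1)]
      = (1/16)[(12) + (4) + (-4*sqrt(2)) + (16) + (4*sqrt(2)) + (0) + (-16)] = 16/16 = 1
  <chi_rho, chi_5> = (1/16)[1*(12)*conj(2) + 1*(4)*conj(-2) + 2*(2*sqrt(2))*conj(sqrt(2)) + 2*(8)*conj(0) + 2*(-2*sqrt(2))*conj(-sqrt(2)) + 4*(0)*conj(0) + 4*(-4)*conj(0)]
      = (1/16)[(24) + (-8) + (8) + (0) + (8) + (0) + (0)] = 32/16 = 2
  <chi_rho, chi_6> = (1/16)[1*(12)*conj(2) + 1*(4)*conj(2) + 2*(2*sqrt(2))*conj(0) + 2*(8)*conj(-2) + 2*(-2*sqrt(2))*conj(0) + 4*(0)*conj(0) + 4*(-4)*conj(0)]
      = (1/16)[(24) + (8) + (0) + (-32) + (0) + (0) + (0)] = 0/16 = 0
  <chi_rho, chi_7> = (1/16)[1*(12)*conj(2) + 1*(4)*conj(-2) + 2*(2*sqrt(2))*conj(-sqrt(2)) + 2*(8)*conj(0) + 2*(-2*sqrt(2))*conj(sqrt(2)) + 4*(0)*conj(0) + 4*(-4)*conj(0)]
      = (1/16)[(24) + (-8) + (-8) + (0) + (-8) + (0) + (0)] = 0/16 = 0
Dimension check: dim(rho) = sum (mult * dim) = 1*1 + 3*1 + 3*1 + 1*1 + 2*2 + 0*2 + 0*2 = 12 = chi_rho(e) = 12.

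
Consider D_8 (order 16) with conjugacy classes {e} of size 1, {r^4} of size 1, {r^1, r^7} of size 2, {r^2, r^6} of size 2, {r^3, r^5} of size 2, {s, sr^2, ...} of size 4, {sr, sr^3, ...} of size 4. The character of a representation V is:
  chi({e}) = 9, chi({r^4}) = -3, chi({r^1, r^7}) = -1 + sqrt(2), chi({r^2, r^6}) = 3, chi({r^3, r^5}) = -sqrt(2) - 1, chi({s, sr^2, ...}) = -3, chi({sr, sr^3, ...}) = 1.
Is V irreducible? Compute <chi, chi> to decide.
Not irreducible (reducible): <chi, chi> = 10 > 1.

<chi, chi> = (1/|G|) sum_C |C| * |chi(C)|^2 = (1/16)[1*|9|^2 + 1*|-3|^2 + 2*|-1 + sqrt(2)|^2 + 2*|3|^2 + 2*|-sqrt(2) - 1|^2 + 4*|-3|^2 + 4*|1|^2]
  = (1/16)[(81) + (9) + (6 - 4*sqrt(2)) + (18) + (4*sqrt(2) + 6) + (36) + (4)] = 160/16 = 10.
A character is irreducible iff <chi, chi> = 1, so this representation is reducible.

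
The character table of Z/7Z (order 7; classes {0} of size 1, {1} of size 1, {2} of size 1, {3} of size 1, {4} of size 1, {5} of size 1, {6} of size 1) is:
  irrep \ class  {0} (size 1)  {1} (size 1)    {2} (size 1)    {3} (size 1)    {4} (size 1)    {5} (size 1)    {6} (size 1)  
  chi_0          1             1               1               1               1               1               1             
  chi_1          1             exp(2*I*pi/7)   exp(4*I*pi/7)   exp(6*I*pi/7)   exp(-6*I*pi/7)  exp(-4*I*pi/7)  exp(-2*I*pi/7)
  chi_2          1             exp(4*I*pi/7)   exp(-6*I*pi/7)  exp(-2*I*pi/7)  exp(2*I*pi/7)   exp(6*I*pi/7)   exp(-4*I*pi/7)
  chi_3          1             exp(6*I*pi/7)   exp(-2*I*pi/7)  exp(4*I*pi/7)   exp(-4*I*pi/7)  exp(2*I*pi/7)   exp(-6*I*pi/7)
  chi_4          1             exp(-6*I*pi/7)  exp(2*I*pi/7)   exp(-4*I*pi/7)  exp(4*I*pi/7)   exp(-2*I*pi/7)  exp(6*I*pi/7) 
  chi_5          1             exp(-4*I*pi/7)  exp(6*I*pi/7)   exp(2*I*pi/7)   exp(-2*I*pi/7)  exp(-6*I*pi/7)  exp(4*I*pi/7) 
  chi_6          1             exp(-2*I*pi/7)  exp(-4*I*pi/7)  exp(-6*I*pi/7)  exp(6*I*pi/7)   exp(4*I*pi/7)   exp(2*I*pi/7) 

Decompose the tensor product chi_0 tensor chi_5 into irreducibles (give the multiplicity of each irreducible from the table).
chi_0 tensor chi_5 = chi_5 (all other irreducibles have multiplicity 0).

Explanation: The character of a tensor product is the pointwise product (chi_0 * chi_5)(C) = chi_0(C) * chi_5(C):
  {0}: (1)*(1), {1}: (1)*(exp(-4*I*pi/7)), {2}: (1)*(exp(6*I*pi/7)), {3}: (1)*(exp(2*I*pi/7)), {4}: (1)*(exp(-2*I*pi/7)), {5}: (1)*(exp(-6*I*pi/7)), {6}: (1)*(exp(4*I*pi/7))
so (chi_0 * chi_5) takes values
  {0} -> 1, {1} -> exp(-4*I*pi/7), {2} -> exp(6*I*pi/7), {3} -> exp(2*I*pi/7), {4} -> exp(-2*I*pi/7), {5} -> exp(-6*I*pi/7), {6} -> exp(4*I*pi/7).
Now take the inner product of this character with each irreducible chi from the table, <chi_0*chi_5, chi> = (1/7) sum_C |C| (chi_0*chi_5)(C) conj(chi(C)):
  <chi_0*chi_5, chi_0> = (1/7)[1*(1)*conj(1) + 1*(exp(-4*I*pi/7))*conj(1) + 1*(exp(6*I*pi/7))*conj(1) + 1*(exp(2*I*pi/7))*conj(1) + 1*(exp(-2*I*pi/7))*conj(1) + 1*(exp(-6*I*pi/7))*conj(1) + 1*(exp(4*I*pi/7))*conj(1)]
      = (1/7)[(1) + (exp(-4*I*pi/7)) + (exp(6*I*pi/7)) + (exp(2*I*pi/7)) + (exp(-2*I*pi/7)) + (exp(-6*I*pi/7)) + (exp(4*I*pi/7))] = 0/7 = 0
  <chi_0*chi_5, chi_1> = (1/7)[1*(1)*conj(1) + 1*(exp(-4*I*pi/7))*conj(exp(2*I*pi/7)) + 1*(exp(6*I*pi/7))*conj(exp(4*I*pi/7)) + 1*(exp(2*I*pi/7))*conj(exp(6*I*pi/7)) + 1*(exp(-2*I*pi/7))*conj(exp(-6*I*pi/7)) + 1*(exp(-6*I*pi/7))*conj(exp(-4*I*pi/7)) + 1*(exp(4*I*pi/7))*conj(exp(-2*I*pi/7))]
      = (1/7)[(1) + (exp(-6*I*pi/7)) + (exp(2*I*pi/7)) + (exp(-4*I*pi/7)) + (exp(4*I*pi/7)) + (exp(-2*I*pi/7)) + (exp(6*I*pi/7))] = 0/7 = 0
  <chi_0*chi_5, chi_2> = (1/7)[1*(1)*conj(1) + 1*(exp(-4*I*pi/7))*conj(exp(4*I*pi/7)) + 1*(exp(6*I*pi/7))*conj(exp(-6*I*pi/7)) + 1*(exp(2*I*pi/7))*conj(exp(-2*I*pi/7)) + 1*(exp(-2*I*pi/7))*conj(exp(2*I*pi/7)) + 1*(exp(-6*I*pi/7))*conj(exp(6*I*pi/7)) + 1*(exp(4*I*pi/7))*conj(exp(-4*I*pi/7))]
      = (1/7)[(1) + (exp(6*I*pi/7)) + (exp(-2*I*pi/7)) + (exp(4*I*pi/7)) + (exp(-4*I*pi/7)) + (exp(2*I*pi/7)) + (exp(-6*I*pi/7))] = 0/7 = 0
  <chi_0*chi_5, chi_3> = (1/7)[1*(1)*conj(1) + 1*(exp(-4*I*pi/7))*conj(exp(6*I*pi/7)) + 1*(exp(6*I*pi/7))*conj(exp(-2*I*pi/7)) + 1*(exp(2*I*pi/7))*conj(exp(4*I*pi/7)) + 1*(exp(-2*I*pi/7))*conj(exp(-4*I*pi/7)) + 1*(exp(-6*I*pi/7))*conj(exp(2*I*pi/7)) + 1*(exp(4*I*pi/7))*conj(exp(-6*I*pi/7))]
      = (1/7)[(1) + (exp(4*I*pi/7)) + (exp(-6*I*pi/7)) + (exp(-2*I*pi/7)) + (exp(2*I*pi/7)) + (exp(6*I*pi/7)) + (exp(-4*I*pi/7))] = 0/7 = 0
  <chi_0*chi_5, chi_4> = (1/7)[1*(1)*conj(1) + 1*(exp(-4*I*pi/7))*conj(exp(-6*I*pi/7)) + 1*(exp(6*I*pi/7))*conj(exp(2*I*pi/7)) + 1*(exp(2*I*pi/7))*conj(exp(-4*I*pi/7)) + 1*(exp(-2*I*pi/7))*conj(exp(4*I*pi/7)) + 1*(exp(-6*I*pi/7))*conj(exp(-2*I*pi/7)) + 1*(exp(4*I*pi/7))*conj(exp(6*I*pi/7))]
      = (1/7)[(1) + (exp(2*I*pi/7)) + (exp(4*I*pi/7)) + (exp(6*I*pi/7)) + (exp(-6*I*pi/7)) + (exp(-4*I*pi/7)) + (exp(-2*I*pi/7))] = 0/7 = 0
  <chi_0*chi_5, chi_5> = (1/7)[1*(1)*conj(1) + 1*(exp(-4*I*pi/7))*conj(exp(-4*I*pi/7)) + 1*(exp(6*I*pi/7))*conj(exp(6*I*pi/7)) + 1*(exp(2*I*pi/7))*conj(exp(2*I*pi/7)) + 1*(exp(-2*I*pi/7))*conj(exp(-2*I*pi/7)) + 1*(exp(-6*I*pi/7))*conj(exp(-6*I*pi/7)) + 1*(exp(4*I*pi/7))*conj(exp(4*I*pi/7))]
      = (1/7)[(1) + (1) + (1) + (1) + (1) + (1) + (1)] = 7/7 = 1
  <chi_0*chi_5, chi_6> = (1/7)[1*(1)*conj(1) + 1*(exp(-4*I*pi/7))*conj(exp(-2*I*pi/7)) + 1*(exp(6*I*pi/7))*conj(exp(-4*I*pi/7)) + 1*(exp(2*I*pi/7))*conj(exp(-6*I*pi/7)) + 1*(exp(-2*I*pi/7))*conj(exp(6*I*pi/7)) + 1*(exp(-6*I*pi/7))*conj(exp(4*I*pi/7)) + 1*(exp(4*I*pi/7))*conj(exp(2*I*pi/7))]
      = (1/7)[(1) + (exp(-2*I*pi/7)) + (exp(-4*I*pi/7)) + (exp(-6*I*pi/7)) + (exp(6*I*pi/7)) + (exp(4*I*pi/7)) + (exp(2*I*pi/7))] = 0/7 = 0
(Exp terms are combined using exp(i*s)*conj(exp(i*t)) = exp(i*(s-t)), and sums of them are collapsed using the identity that for every m > 1 the m distinct m-th roots of unity sum to 0, e.g. 1 + exp(2*I*pi/3) + exp(-2*I*pi/3) = 0.)
Hence the multiplicities are chi_5: 1. Dimension check: dim(chi_0)*dim(chi_5) = 1*1 = 1 and sum (mult * dim) = 1*1 = 1.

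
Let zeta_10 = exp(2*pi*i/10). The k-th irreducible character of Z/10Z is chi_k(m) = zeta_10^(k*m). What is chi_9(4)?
chi_9(4) = zeta_10^36 = exp(-4*I*pi/5)

Proof sketch: chi_9(4) = zeta_10^(9*4) = zeta_10^36. Since zeta_10^10 = 1, this equals zeta_10^6 = exp(2*pi*i*6/10) = exp(-4*I*pi/5).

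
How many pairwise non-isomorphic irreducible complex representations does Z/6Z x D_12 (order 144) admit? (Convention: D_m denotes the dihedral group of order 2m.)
54

Justification: The number of irreducible complex representations of a finite group equals its number of conjugacy classes. For a direct product, #classes(G x H) = #classes(G) * #classes(H). Z/6Z has 6 classes (abelian), D_12 has 9 classes, so 6 * 9 = 54, so Z/6Z x D_12 (order 144) has exactly 54 irreducible complex representations.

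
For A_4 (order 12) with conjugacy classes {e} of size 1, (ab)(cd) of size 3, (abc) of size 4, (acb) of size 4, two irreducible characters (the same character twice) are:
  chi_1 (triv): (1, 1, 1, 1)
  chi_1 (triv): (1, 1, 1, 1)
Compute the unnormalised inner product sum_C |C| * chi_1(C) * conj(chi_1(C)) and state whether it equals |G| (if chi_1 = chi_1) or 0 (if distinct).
Sum = 12 = |G| = 12; so <chi_1, chi_1> = 1 (norm-1 confirms irreducibility).

Why: Compute term by term over conjugacy classes (|C| * chi_1(C) * conj(chi_1(C))):
  1*(1)*conj(1) + 3*(1)*conj(1) + 4*(1)*conj(1) + 4*(1)*conj(1)
  = (1) + (3) + (4) + (4)
  = 12.
(Exp terms are combined using exp(i*s)*conj(exp(i*t)) = exp(i*(s-t)), and sums of them are collapsed using the identity that for every m > 1 the m distinct m-th roots of unity sum to 0, e.g. 1 + exp(2*I*pi/3) + exp(-2*I*pi/3) = 0.)
Dividing by |G| = 12 gives 12/12 = 1, matching the row-orthogonality relation <chi_1, chi_1> = [chi_1 = chi_1].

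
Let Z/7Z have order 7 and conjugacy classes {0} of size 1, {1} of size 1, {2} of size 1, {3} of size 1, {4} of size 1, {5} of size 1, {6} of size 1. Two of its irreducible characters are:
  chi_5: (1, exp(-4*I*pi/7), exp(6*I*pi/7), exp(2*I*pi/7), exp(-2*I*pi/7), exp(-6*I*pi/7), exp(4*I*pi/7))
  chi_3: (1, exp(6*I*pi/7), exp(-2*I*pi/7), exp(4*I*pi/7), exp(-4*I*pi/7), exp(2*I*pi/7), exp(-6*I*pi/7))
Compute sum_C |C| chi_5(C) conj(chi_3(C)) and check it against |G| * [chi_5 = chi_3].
Sum = 0; so <chi_5, chi_3> = 0 (distinct irreducibles are orthogonal).

Justification: Compute term by term over conjugacy classes (|C| * chi_5(C) * conj(chi_3(C))):
  1*(1)*conj(1) + 1*(exp(-4*I*pi/7))*conj(exp(6*I*pi/7)) + 1*(exp(6*I*pi/7))*conj(exp(-2*I*pi/7)) + 1*(exp(2*I*pi/7))*conj(exp(4*I*pi/7)) + 1*(exp(-2*I*pi/7))*conj(exp(-4*I*pi/7)) + 1*(exp(-6*I*pi/7))*conj(exp(2*I*pi/7)) + 1*(exp(4*I*pi/7))*conj(exp(-6*I*pi/7))
  = (1) + (exp(4*I*pi/7)) + (exp(-6*I*pi/7)) + (exp(-2*I*pi/7)) + (exp(2*I*pi/7)) + (exp(6*I*pi/7)) + (exp(-4*I*pi/7))
  = 0.
(Exp terms are combined using exp(i*s)*conj(exp(i*t)) = exp(i*(s-t)), and sums of them are collapsed using the identity that for every m > 1 the m distinct m-th roots of unity sum to 0, e.g. 1 + exp(2*I*pi/3) + exp(-2*I*pi/3) = 0.)
Dividing by |G| = 7 gives 0/7 = 0, matching the row-orthogonality relation <chi_5, chi_3> = [chi_5 = chi_3].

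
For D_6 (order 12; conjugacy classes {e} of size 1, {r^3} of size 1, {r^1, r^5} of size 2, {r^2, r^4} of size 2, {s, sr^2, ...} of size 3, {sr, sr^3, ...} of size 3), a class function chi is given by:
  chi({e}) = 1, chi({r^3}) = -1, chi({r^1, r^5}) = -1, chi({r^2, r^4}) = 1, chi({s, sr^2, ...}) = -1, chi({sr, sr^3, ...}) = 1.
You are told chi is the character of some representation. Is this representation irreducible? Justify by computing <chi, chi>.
Irreducible: <chi, chi> = 1.

Working: <chi, chi> = (1/|G|) sum_C |C| * |chi(C)|^2 = (1/12)[1*|1|^2 + 1*|-1|^2 + 2*|-1|^2 + 2*|1|^2 + 3*|-1|^2 + 3*|1|^2]
  = (1/12)[(1) + (1) + (2) + (2) + (3) + (3)] = 12/12 = 1.
A character is irreducible iff <chi, chi> = 1, so this representation is irreducible.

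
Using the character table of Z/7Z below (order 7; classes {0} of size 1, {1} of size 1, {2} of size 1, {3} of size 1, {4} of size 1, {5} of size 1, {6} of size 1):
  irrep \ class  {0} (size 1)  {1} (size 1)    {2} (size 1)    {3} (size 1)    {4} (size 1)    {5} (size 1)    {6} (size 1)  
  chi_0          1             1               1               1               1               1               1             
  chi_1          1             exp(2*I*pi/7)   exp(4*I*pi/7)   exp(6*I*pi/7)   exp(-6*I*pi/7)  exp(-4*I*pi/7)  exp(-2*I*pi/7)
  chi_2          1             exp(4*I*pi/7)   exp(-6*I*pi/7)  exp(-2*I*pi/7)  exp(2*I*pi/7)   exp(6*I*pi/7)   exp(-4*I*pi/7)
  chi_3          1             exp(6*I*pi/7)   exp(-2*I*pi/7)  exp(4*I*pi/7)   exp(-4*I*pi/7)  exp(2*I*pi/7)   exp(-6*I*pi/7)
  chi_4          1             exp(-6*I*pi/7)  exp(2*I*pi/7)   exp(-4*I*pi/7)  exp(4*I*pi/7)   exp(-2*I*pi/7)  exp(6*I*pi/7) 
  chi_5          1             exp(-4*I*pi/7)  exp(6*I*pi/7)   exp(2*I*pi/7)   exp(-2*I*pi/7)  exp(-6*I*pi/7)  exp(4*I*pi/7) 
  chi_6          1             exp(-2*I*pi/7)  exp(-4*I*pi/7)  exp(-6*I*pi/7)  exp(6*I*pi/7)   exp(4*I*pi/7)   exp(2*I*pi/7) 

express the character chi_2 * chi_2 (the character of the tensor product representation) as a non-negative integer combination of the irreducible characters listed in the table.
chi_2 tensor chi_2 = chi_4 (all other irreducibles have multiplicity 0).

Proof sketch: The character of a tensor product is the pointwise product (chi_2 * chi_2)(C) = chi_2(C) * chi_2(C):
  {0}: (1)*(1), {1}: (exp(4*I*pi/7))*(exp(4*I*pi/7)), {2}: (exp(-6*I*pi/7))*(exp(-6*I*pi/7)), {3}: (exp(-2*I*pi/7))*(exp(-2*I*pi/7)), {4}: (exp(2*I*pi/7))*(exp(2*I*pi/7)), {5}: (exp(6*I*pi/7))*(exp(6*I*pi/7)), {6}: (exp(-4*I*pi/7))*(exp(-4*I*pi/7))
so (chi_2 * chi_2) takes values
  {0} -> 1, {1} -> exp(-6*I*pi/7), {2} -> exp(2*I*pi/7), {3} -> exp(-4*I*pi/7), {4} -> exp(4*I*pi/7), {5} -> exp(-2*I*pi/7), {6} -> exp(6*I*pi/7).
Now take the inner product of this character with each irreducible chi from the table, <chi_2*chi_2, chi> = (1/7) sum_C |C| (chi_2*chi_2)(C) conj(chi(C)):
  <chi_2*chi_2, chi_0> = (1/7)[1*(1)*conj(1) + 1*(exp(-6*I*pi/7))*conj(1) + 1*(exp(2*I*pi/7))*conj(1) + 1*(exp(-4*I*pi/7))*conj(1) + 1*(exp(4*I*pi/7))*conj(1) + 1*(exp(-2*I*pi/7))*conj(1) + 1*(exp(6*I*pi/7))*conj(1)]
      = (1/7)[(1) + (exp(-6*I*pi/7)) + (exp(2*I*pi/7)) + (exp(-4*I*pi/7)) + (exp(4*I*pi/7)) + (exp(-2*I*pi/7)) + (exp(6*I*pi/7))] = 0/7 = 0
  <chi_2*chi_2, chi_1> = (1/7)[1*(1)*conj(1) + 1*(exp(-6*I*pi/7))*conj(exp(2*I*pi/7)) + 1*(exp(2*I*pi/7))*conj(exp(4*I*pi/7)) + 1*(exp(-4*I*pi/7))*conj(exp(6*I*pi/7)) + 1*(exp(4*I*pi/7))*conj(exp(-6*I*pi/7)) + 1*(exp(-2*I*pi/7))*conj(exp(-4*I*pi/7)) + 1*(exp(6*I*pi/7))*conj(exp(-2*I*pi/7))]
      = (1/7)[(1) + (exp(6*I*pi/7)) + (exp(-2*I*pi/7)) + (exp(4*I*pi/7)) + (exp(-4*I*pi/7)) + (exp(2*I*pi/7)) + (exp(-6*I*pi/7))] = 0/7 = 0
  <chi_2*chi_2, chi_2> = (1/7)[1*(1)*conj(1) + 1*(exp(-6*I*pi/7))*conj(exp(4*I*pi/7)) + 1*(exp(2*I*pi/7))*conj(exp(-6*I*pi/7)) + 1*(exp(-4*I*pi/7))*conj(exp(-2*I*pi/7)) + 1*(exp(4*I*pi/7))*conj(exp(2*I*pi/7)) + 1*(exp(-2*I*pi/7))*conj(exp(6*I*pi/7)) + 1*(exp(6*I*pi/7))*conj(exp(-4*I*pi/7))]
      = (1/7)[(1) + (exp(4*I*pi/7)) + (exp(-6*I*pi/7)) + (exp(-2*I*pi/7)) + (exp(2*I*pi/7)) + (exp(6*I*pi/7)) + (exp(-4*I*pi/7))] = 0/7 = 0
  <chi_2*chi_2, chi_3> = (1/7)[1*(1)*conj(1) + 1*(exp(-6*I*pi/7))*conj(exp(6*I*pi/7)) + 1*(exp(2*I*pi/7))*conj(exp(-2*I*pi/7)) + 1*(exp(-4*I*pi/7))*conj(exp(4*I*pi/7)) + 1*(exp(4*I*pi/7))*conj(exp(-4*I*pi/7)) + 1*(exp(-2*I*pi/7))*conj(exp(2*I*pi/7)) + 1*(exp(6*I*pi/7))*conj(exp(-6*I*pi/7))]
      = (1/7)[(1) + (exp(2*I*pi/7)) + (exp(4*I*pi/7)) + (exp(6*I*pi/7)) + (exp(-6*I*pi/7)) + (exp(-4*I*pi/7)) + (exp(-2*I*pi/7))] = 0/7 = 0
  <chi_2*chi_2, chi_4> = (1/7)[1*(1)*conj(1) + 1*(exp(-6*I*pi/7))*conj(exp(-6*I*pi/7)) + 1*(exp(2*I*pi/7))*conj(exp(2*I*pi/7)) + 1*(exp(-4*I*pi/7))*conj(exp(-4*I*pi/7)) + 1*(exp(4*I*pi/7))*conj(exp(4*I*pi/7)) + 1*(exp(-2*I*pi/7))*conj(exp(-2*I*pi/7)) + 1*(exp(6*I*pi/7))*conj(exp(6*I*pi/7))]
      = (1/7)[(1) + (1) + (1) + (1) + (1) + (1) + (1)] = 7/7 = 1
  <chi_2*chi_2, chi_5> = (1/7)[1*(1)*conj(1) + 1*(exp(-6*I*pi/7))*conj(exp(-4*I*pi/7)) + 1*(exp(2*I*pi/7))*conj(exp(6*I*pi/7)) + 1*(exp(-4*I*pi/7))*conj(exp(2*I*pi/7)) + 1*(exp(4*I*pi/7))*conj(exp(-2*I*pi/7)) + 1*(exp(-2*I*pi/7))*conj(exp(-6*I*pi/7)) + 1*(exp(6*I*pi/7))*conj(exp(4*I*pi/7))]
      = (1/7)[(1) + (exp(-2*I*pi/7)) + (exp(-4*I*pi/7)) + (exp(-6*I*pi/7)) + (exp(6*I*pi/7)) + (exp(4*I*pi/7)) + (exp(2*I*pi/7))] = 0/7 = 0
  <chi_2*chi_2, chi_6> = (1/7)[1*(1)*conj(1) + 1*(exp(-6*I*pi/7))*conj(exp(-2*I*pi/7)) + 1*(exp(2*I*pi/7))*conj(exp(-4*I*pi/7)) + 1*(exp(-4*I*pi/7))*conj(exp(-6*I*pi/7)) + 1*(exp(4*I*pi/7))*conj(exp(6*I*pi/7)) + 1*(exp(-2*I*pi/7))*conj(exp(4*I*pi/7)) + 1*(exp(6*I*pi/7))*conj(exp(2*I*pi/7))]
      = (1/7)[(1) + (exp(-4*I*pi/7)) + (exp(6*I*pi/7)) + (exp(2*I*pi/7)) + (exp(-2*I*pi/7)) + (exp(-6*I*pi/7)) + (exp(4*I*pi/7))] = 0/7 = 0
(Exp terms are combined using exp(i*s)*conj(exp(i*t)) = exp(i*(s-t)), and sums of them are collapsed using the identity that for every m > 1 the m distinct m-th roots of unity sum to 0, e.g. 1 + exp(2*I*pi/3) + exp(-2*I*pi/3) = 0.)
Hence the multiplicities are chi_4: 1. Dimension check: dim(chi_2)*dim(chi_2) = 1*1 = 1 and sum (mult * dim) = 1*1 = 1.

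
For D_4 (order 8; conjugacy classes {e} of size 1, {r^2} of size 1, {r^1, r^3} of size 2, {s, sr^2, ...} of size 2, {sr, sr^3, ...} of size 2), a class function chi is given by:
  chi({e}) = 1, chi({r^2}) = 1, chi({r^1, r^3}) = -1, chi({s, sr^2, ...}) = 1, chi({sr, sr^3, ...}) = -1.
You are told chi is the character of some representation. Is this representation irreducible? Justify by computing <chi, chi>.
Irreducible: <chi, chi> = 1.

Proof sketch: <chi, chi> = (1/|G|) sum_C |C| * |chi(C)|^2 = (1/8)[1*|1|^2 + 1*|1|^2 + 2*|-1|^2 + 2*|1|^2 + 2*|-1|^2]
  = (1/8)[(1) + (1) + (2) + (2) + (2)] = 8/8 = 1.
A character is irreducible iff <chi, chi> = 1, so this representation is irreducible.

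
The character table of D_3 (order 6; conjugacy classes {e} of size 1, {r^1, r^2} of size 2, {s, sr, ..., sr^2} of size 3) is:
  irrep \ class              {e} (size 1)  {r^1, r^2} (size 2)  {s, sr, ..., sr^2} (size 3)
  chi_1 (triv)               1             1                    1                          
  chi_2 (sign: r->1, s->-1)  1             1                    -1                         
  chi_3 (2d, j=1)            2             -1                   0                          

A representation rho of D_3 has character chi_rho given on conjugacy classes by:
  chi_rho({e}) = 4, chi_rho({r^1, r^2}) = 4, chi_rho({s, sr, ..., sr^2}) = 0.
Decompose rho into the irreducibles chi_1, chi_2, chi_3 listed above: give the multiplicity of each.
Multiplicities: chi_1: 2, chi_2: 2, chi_3: 0.

Derivation: Use <chi_rho, chi> = (1/|G|) sum_C |C| * chi_rho(C) * conj(chi(C)) with |G| = 6 for each irreducible chi in the table:
  <chi_rho, chi_1> = (1/6)[1*(4)*conj(1) + 2*(4)*conj(1) + 3*(0)*conj(1)]
      = (1/6)[(4) + (8) + (0)] = 12/6 = 2
  <chi_rho, chi_2> = (1/6)[1*(4)*conj(1) + 2*(4)*conj(1) + 3*(0)*conj(-1)]
      = (1/6)[(4) + (8) + (0)] = 12/6 = 2
  <chi_rho, chi_3> = (1/6)[1*(4)*conj(2) + 2*(4)*conj(-1) + 3*(0)*conj(0)]
      = (1/6)[(8) + (-8) + (0)] = 0/6 = 0
Dimension check: dim(rho) = sum (mult * dim) = 2*1 + 2*1 + 0*2 = 4 = chi_rho(e) = 4.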